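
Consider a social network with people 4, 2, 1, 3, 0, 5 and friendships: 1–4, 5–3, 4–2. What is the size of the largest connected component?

3

0 is isolated — a component by itself.
Starting from 3 we can reach 3, 5. That is one component of size 2.
Starting from 1 we can reach 1, 2, 4. That is one component of size 3.
The largest has 3 vertices.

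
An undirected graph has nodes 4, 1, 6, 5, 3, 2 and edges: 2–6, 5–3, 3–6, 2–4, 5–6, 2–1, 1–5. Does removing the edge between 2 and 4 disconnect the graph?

Removing 2–4 leaves no path between 2 and 4: the component count goes from 1 to 2. So it is a bridge.

Yes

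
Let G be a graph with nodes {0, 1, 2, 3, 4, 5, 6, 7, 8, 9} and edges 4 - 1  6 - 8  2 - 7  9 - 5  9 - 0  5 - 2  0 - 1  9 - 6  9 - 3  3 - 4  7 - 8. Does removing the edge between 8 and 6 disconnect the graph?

No

After removing 8 - 6, the path 8-7-2-5-9-6 still connects them, so the edge is not a bridge.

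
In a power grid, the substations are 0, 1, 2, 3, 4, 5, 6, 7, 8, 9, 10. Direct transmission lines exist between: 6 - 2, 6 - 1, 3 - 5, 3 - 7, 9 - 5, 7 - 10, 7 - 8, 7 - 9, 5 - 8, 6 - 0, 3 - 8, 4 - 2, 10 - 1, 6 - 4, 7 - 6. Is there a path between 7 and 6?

From 7 we can reach 0, 1, 2, 3, 4, 5, 6, 7, 8, 9, 10, which includes 6.

Yes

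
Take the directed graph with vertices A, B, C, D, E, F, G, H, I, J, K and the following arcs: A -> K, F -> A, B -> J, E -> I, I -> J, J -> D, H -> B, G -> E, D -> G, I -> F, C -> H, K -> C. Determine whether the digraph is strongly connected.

From D we can reach every vertex (A, B, C, D, E, F, G, H, I, J, K), and every vertex can reach D (A, B, C, D, E, F, G, H, I, J, K). So the whole graph is one strongly connected component.

Yes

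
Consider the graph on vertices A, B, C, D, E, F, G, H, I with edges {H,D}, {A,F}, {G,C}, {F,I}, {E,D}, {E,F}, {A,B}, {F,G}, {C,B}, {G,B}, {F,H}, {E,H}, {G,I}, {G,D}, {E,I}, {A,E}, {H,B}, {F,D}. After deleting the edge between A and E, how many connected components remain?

A and E are still connected via A-F-E, so the component count stays at 1.

1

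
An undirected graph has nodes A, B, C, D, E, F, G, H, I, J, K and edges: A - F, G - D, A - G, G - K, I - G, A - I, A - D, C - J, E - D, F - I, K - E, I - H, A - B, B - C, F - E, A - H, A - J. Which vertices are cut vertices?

A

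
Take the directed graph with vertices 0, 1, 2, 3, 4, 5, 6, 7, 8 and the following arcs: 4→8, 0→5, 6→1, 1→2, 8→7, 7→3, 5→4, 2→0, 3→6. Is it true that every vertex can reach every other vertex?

Yes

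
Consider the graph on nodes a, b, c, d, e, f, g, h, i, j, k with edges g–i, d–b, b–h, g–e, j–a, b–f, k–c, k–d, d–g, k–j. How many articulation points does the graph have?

5

Removing b increases the component count from 1 to 3, so b is a cut vertex.
Removing d increases the component count from 1 to 3, so d is a cut vertex.
Removing g increases the component count from 1 to 3, so g is a cut vertex.
Likewise j, k are cut vertices.
By contrast removing a leaves 1 component; it is not a cut vertex. No other vertex is a cut vertex either.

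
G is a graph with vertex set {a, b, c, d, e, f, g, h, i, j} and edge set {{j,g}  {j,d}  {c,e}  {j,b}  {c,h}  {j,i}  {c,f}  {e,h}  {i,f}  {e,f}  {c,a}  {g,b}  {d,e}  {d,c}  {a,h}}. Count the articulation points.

1

Removing j increases the component count from 1 to 2, so j is a cut vertex.
By contrast removing c leaves 1 component; it is not a cut vertex. No other vertex is a cut vertex either.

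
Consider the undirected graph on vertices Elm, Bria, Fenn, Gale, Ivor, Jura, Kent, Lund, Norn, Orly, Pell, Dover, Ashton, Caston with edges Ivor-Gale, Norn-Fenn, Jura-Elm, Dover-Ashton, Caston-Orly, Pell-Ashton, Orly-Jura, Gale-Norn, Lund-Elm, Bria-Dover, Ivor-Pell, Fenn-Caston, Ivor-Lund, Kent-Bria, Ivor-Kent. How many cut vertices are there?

1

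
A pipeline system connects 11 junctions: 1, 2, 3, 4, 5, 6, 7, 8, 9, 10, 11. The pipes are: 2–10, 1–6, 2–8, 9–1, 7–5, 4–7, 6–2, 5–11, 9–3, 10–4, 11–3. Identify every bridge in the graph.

The edges on the cycle 9-1-6-2-10-4-7-5-11-3-9 are not bridges since each lies on that cycle.
But removing 8–2 disconnects 8 from 2 — this is a bridge.

2-8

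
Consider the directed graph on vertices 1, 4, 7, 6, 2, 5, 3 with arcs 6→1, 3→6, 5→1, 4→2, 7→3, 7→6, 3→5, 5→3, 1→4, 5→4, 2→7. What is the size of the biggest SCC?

{1, 2, 3, 4, 5, 6, 7} are all mutually reachable — one SCC of size 7.
The largest has 7 vertices.

7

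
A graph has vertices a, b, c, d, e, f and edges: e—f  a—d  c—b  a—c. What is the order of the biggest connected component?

Starting from e we can reach e, f. That is one component of size 2.
Starting from a we can reach a, b, c, d. That is one component of size 4.
The largest has 4 vertices.

4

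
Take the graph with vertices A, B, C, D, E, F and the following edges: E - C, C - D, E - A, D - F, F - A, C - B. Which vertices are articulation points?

Removing C increases the component count from 1 to 2, so C is a cut vertex.
By contrast removing E leaves 1 component; it is not a cut vertex. No other vertex is a cut vertex either.

C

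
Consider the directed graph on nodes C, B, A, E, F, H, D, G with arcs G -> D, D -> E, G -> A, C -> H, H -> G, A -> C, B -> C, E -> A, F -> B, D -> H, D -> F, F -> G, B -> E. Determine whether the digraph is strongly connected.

From G we can reach every vertex (A, B, C, D, E, F, G, H), and every vertex can reach G (A, B, C, D, E, F, G, H). So the whole graph is one strongly connected component.

Yes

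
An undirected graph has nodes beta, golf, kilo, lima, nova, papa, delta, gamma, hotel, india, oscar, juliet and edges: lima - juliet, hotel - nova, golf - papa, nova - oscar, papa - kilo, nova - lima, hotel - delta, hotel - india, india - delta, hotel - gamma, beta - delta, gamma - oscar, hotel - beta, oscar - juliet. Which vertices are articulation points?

papa, hotel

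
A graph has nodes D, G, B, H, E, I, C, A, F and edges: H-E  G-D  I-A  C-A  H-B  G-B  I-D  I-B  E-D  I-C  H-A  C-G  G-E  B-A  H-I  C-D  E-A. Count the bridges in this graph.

0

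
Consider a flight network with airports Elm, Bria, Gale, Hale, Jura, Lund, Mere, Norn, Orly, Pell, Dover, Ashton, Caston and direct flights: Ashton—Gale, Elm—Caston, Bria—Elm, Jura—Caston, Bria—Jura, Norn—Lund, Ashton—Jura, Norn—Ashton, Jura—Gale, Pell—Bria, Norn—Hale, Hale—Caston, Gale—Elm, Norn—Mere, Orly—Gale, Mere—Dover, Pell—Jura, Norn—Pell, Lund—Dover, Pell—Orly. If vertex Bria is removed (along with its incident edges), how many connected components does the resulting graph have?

With Bria gone, the remaining components are: {Elm, Gale, Hale, Jura, Lund, Mere, Norn, Orly, Pell, Dover, Ashton, Caston}.
That is 1 component.

1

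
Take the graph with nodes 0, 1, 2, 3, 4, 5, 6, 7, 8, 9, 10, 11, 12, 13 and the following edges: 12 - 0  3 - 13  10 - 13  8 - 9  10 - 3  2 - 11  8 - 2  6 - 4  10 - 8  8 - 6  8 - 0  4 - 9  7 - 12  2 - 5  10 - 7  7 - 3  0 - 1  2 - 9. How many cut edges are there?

3

The edges on the cycle 8-2-9-8 are not bridges since each lies on that cycle.
But removing 2 - 5 disconnects 2 from 5; removing 2 - 11 disconnects 2 from 11; removing 0 - 1 disconnects 0 from 1 — these are bridges.
That makes 3 bridges.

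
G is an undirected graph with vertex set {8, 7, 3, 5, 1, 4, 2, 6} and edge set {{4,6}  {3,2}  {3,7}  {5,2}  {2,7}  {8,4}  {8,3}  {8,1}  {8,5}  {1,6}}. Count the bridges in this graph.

The edges on the cycle 8-1-6-4-8 are not bridges since each lies on that cycle.
Every edge lies on some cycle, so there are no bridges.

0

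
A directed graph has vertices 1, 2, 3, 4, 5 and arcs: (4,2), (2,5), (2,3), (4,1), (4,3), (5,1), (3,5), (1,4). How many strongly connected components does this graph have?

1

{1, 2, 3, 4, 5} are all mutually reachable — one SCC of size 5.
That gives 1 strongly connected component.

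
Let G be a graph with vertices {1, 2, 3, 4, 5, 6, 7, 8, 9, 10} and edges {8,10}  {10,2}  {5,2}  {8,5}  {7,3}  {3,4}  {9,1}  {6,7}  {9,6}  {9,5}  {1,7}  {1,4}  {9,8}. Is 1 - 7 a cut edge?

No

After removing 1 - 7, the path 1-9-6-7 still connects them, so the edge is not a bridge.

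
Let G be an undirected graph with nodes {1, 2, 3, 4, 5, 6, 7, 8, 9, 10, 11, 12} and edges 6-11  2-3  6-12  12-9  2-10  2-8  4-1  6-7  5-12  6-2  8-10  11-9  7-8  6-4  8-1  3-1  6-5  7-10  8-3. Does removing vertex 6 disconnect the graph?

Yes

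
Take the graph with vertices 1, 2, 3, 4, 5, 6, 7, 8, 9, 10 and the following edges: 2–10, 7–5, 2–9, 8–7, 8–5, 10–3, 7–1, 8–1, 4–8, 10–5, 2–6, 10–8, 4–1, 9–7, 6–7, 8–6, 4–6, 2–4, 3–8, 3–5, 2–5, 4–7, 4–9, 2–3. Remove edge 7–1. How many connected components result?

1

7 and 1 are still connected via 7-4-1, so the component count stays at 1.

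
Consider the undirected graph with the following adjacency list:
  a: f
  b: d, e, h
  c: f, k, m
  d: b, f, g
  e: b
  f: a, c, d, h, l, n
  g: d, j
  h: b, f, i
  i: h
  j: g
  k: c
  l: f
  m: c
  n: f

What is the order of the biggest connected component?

14

Starting from a we can reach a, b, c, d, e, f, g, h, i, j, k, l, m, n. That is one component of size 14.
The largest has 14 vertices.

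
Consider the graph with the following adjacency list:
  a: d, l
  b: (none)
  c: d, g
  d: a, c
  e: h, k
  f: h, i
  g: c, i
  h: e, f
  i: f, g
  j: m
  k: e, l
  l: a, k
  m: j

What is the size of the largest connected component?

10

b is isolated — a component by itself.
Starting from j we can reach j, m. That is one component of size 2.
Starting from a we can reach a, c, d, e, f, g, h, i, k, l. That is one component of size 10.
The largest has 10 vertices.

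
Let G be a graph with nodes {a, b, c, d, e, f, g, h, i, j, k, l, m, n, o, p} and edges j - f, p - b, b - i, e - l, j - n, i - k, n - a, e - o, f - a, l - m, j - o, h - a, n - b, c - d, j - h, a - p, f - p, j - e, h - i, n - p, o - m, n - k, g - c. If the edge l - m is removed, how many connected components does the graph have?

2

l and m are still connected via l-e-o-m, so the component count stays at 2.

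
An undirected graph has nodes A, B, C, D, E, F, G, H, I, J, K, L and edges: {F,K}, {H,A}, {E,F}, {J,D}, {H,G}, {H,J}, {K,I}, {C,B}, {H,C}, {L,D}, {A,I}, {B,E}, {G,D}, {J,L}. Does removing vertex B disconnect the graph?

No

Deleting B leaves 1 component (was 1) (its neighbors C, E remain connected to each other), so B is not a cut vertex.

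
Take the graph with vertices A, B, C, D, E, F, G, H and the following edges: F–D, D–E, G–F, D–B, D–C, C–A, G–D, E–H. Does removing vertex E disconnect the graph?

Yes

Deleting E raises the number of components from 1 to 2, so E is a cut vertex.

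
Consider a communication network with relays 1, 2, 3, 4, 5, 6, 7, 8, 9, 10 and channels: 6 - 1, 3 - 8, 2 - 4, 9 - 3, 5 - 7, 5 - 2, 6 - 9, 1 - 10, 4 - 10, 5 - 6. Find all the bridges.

The edges on the cycle 5-2-4-10-1-6-5 are not bridges since each lies on that cycle.
But removing 9 - 6 disconnects 9 from 6; removing 7 - 5 disconnects 7 from 5; removing 3 - 9 disconnects 3 from 9; removing 3 - 8 disconnects 3 from 8 — these are bridges.

3-8, 3-9, 5-7, 6-9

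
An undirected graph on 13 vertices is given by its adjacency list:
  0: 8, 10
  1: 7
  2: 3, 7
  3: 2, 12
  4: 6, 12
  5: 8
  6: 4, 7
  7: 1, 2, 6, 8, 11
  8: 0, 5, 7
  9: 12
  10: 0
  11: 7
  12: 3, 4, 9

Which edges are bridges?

0-10, 0-8, 1-7, 11-7, 12-9, 5-8, 7-8

The edges on the cycle 3-12-4-6-7-2-3 are not bridges since each lies on that cycle.
But removing 5-8 disconnects 5 from 8; removing 7-8 disconnects 7 from 8; removing 10-0 disconnects 10 from 0; removing 8-0 disconnects 8 from 0 — these are bridges.
In total 7 edges are bridges.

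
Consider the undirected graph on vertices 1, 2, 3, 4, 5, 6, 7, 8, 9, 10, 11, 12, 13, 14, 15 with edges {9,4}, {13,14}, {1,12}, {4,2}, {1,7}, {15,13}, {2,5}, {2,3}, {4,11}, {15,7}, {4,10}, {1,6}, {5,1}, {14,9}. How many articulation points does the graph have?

3

Removing 1 increases the component count from 2 to 4, so 1 is a cut vertex.
Removing 2 increases the component count from 2 to 3, so 2 is a cut vertex.
Removing 4 increases the component count from 2 to 4, so 4 is a cut vertex.
By contrast removing 6 leaves 2 components; it is not a cut vertex. No other vertex is a cut vertex either.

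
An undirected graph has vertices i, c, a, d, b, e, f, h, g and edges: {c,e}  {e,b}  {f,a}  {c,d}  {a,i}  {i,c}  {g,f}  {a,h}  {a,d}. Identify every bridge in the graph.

a-f, a-h, b-e, c-e, f-g

The edges on the cycle a-i-c-d-a are not bridges since each lies on that cycle.
But removing g—f disconnects g from f; removing c—e disconnects c from e; removing b—e disconnects b from e; removing f—a disconnects f from a — these are bridges.
In total 5 edges are bridges.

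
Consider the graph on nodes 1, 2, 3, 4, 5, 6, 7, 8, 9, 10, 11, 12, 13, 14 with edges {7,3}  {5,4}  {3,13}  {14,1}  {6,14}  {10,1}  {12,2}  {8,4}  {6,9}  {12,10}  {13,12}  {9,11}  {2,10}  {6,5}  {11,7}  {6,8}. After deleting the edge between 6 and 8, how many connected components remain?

6 and 8 are still connected via 6-5-4-8, so the component count stays at 1.

1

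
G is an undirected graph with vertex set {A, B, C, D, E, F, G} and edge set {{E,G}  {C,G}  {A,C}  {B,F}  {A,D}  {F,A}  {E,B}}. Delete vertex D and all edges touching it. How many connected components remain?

1

With D gone, the remaining components are: {A, B, C, E, F, G}.
That is 1 component.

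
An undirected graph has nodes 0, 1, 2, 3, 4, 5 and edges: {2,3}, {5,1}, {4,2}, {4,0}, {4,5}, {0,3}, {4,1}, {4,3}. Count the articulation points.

1

Removing 4 increases the component count from 1 to 2, so 4 is a cut vertex.
By contrast removing 0 leaves 1 component; it is not a cut vertex. No other vertex is a cut vertex either.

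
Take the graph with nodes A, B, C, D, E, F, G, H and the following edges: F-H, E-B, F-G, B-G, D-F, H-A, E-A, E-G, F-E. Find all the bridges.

The edges on the cycle F-E-B-G-F are not bridges since each lies on that cycle.
But removing D-F disconnects D from F — this is a bridge.

D-F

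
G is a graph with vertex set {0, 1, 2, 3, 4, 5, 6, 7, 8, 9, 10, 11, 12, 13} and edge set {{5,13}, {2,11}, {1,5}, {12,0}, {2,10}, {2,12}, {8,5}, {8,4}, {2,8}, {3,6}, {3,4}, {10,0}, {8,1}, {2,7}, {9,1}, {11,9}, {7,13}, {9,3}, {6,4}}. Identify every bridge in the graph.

none

The edges on the cycle 3-6-4-3 are not bridges since each lies on that cycle.
Every edge lies on some cycle, so there are no bridges.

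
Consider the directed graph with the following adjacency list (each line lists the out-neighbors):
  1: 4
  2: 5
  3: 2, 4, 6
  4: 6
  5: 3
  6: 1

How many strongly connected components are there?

2

{1, 4, 6} are all mutually reachable — one SCC of size 3.
{2, 3, 5} are all mutually reachable — one SCC of size 3.
That gives 2 strongly connected components.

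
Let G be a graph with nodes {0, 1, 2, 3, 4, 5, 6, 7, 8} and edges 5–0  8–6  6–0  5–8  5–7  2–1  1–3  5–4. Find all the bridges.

1-2, 1-3, 4-5, 5-7

The edges on the cycle 5-8-6-0-5 are not bridges since each lies on that cycle.
But removing 2–1 disconnects 2 from 1; removing 3–1 disconnects 3 from 1; removing 5–7 disconnects 5 from 7; removing 5–4 disconnects 5 from 4 — these are bridges.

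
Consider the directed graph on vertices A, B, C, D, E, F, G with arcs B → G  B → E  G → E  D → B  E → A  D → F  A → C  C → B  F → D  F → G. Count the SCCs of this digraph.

2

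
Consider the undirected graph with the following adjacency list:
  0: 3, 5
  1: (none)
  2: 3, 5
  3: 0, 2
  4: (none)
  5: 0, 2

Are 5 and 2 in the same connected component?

Yes

From 5 we can reach 0, 2, 3, 5, which includes 2.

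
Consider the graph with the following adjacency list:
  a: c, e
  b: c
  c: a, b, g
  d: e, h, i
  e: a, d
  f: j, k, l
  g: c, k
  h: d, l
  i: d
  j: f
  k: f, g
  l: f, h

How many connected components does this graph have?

Starting from a we can reach a, b, c, d, e, f, g, h, i, j, k, l. That is one component of size 12.
Total: 1 component.

1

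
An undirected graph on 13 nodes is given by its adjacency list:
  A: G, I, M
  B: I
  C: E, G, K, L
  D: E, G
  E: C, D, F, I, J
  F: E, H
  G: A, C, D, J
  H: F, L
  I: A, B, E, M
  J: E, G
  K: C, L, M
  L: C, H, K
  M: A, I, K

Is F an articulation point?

No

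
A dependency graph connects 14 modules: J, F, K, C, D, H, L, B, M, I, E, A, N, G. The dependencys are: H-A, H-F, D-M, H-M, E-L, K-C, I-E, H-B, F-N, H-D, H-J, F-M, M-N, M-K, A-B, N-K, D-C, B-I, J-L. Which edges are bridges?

The edges on the cycle H-A-B-H are not bridges since each lies on that cycle.
Every edge lies on some cycle, so there are no bridges.

none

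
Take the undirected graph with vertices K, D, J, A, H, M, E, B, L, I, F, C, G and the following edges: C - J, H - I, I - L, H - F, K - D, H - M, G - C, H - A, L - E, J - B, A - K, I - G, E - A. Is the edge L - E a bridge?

After removing L - E, the path L-I-H-A-E still connects them, so the edge is not a bridge.

No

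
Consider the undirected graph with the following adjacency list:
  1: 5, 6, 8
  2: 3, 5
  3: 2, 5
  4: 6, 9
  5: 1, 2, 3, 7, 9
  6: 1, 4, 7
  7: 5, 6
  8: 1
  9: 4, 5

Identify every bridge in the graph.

The edges on the cycle 1-5-9-4-6-1 are not bridges since each lies on that cycle.
But removing 1-8 disconnects 1 from 8 — this is a bridge.

1-8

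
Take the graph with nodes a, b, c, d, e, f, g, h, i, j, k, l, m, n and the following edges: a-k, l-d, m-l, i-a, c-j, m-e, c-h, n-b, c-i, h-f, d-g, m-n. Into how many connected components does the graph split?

2

Starting from a we can reach a, c, f, h, i, j, k. That is one component of size 7.
Starting from b we can reach b, d, e, g, l, m, n. That is one component of size 7.
Total: 2 components.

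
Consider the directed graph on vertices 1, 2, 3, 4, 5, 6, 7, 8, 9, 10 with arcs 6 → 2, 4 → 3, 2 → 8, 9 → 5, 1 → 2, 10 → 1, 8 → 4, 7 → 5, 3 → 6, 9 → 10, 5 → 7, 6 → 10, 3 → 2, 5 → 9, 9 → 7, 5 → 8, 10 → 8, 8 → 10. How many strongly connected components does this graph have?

{1, 2, 3, 4, 6, 8, 10} are all mutually reachable — one SCC of size 7.
{5, 7, 9} are all mutually reachable — one SCC of size 3.
That gives 2 strongly connected components.

2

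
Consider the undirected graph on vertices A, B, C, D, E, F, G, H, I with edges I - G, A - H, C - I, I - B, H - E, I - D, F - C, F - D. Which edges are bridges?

The edges on the cycle F-C-I-D-F are not bridges since each lies on that cycle.
But removing A - H disconnects A from H; removing I - G disconnects I from G; removing I - B disconnects I from B; removing E - H disconnects E from H — these are bridges.

A-H, B-I, E-H, G-I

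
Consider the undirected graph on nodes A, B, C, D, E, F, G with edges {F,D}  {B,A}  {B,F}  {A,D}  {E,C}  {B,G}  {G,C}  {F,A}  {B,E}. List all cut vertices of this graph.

Removing B increases the component count from 1 to 2, so B is a cut vertex.
By contrast removing G leaves 1 component; it is not a cut vertex. No other vertex is a cut vertex either.

B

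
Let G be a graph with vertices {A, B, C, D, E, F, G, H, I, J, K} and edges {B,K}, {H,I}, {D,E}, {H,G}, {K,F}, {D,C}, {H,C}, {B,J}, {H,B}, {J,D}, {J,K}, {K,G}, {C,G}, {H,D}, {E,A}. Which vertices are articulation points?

Removing D increases the component count from 1 to 2, so D is a cut vertex.
Removing E increases the component count from 1 to 2, so E is a cut vertex.
Removing H increases the component count from 1 to 2, so H is a cut vertex.
Likewise K is a cut vertex.
By contrast removing G leaves 1 component; it is not a cut vertex. No other vertex is a cut vertex either.

D, E, H, K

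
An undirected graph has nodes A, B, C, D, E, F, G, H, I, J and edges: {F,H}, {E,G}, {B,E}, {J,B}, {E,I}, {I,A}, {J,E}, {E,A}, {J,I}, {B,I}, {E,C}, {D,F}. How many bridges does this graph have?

4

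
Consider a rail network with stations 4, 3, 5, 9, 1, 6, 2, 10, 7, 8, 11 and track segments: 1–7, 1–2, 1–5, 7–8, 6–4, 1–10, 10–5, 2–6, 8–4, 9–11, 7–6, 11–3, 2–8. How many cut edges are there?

2

The edges on the cycle 1-10-5-1 are not bridges since each lies on that cycle.
But removing 9–11 disconnects 9 from 11; removing 11–3 disconnects 11 from 3 — these are bridges.
That makes 2 bridges.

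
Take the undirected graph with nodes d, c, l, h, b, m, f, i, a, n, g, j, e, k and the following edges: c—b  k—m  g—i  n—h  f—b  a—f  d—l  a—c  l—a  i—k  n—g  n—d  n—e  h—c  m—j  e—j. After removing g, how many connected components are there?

With g gone, the remaining components are: {a, b, c, d, e, f, h, i, j, k, l, m, n}.
That is 1 component.

1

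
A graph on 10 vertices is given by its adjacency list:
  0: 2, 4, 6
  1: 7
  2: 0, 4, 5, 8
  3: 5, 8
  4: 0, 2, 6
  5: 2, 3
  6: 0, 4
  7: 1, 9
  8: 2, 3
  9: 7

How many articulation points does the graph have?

Removing 2 increases the component count from 2 to 3, so 2 is a cut vertex.
Removing 7 increases the component count from 2 to 3, so 7 is a cut vertex.
By contrast removing 8 leaves 2 components; it is not a cut vertex. No other vertex is a cut vertex either.

2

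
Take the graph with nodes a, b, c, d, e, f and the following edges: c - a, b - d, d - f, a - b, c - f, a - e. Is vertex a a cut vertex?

Yes

Deleting a raises the number of components from 1 to 2, so a is a cut vertex.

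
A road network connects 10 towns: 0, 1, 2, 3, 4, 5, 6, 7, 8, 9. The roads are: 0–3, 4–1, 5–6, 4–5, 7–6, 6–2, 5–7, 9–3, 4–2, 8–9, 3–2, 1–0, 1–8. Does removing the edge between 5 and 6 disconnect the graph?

After removing 5–6, the path 5-7-6 still connects them, so the edge is not a bridge.

No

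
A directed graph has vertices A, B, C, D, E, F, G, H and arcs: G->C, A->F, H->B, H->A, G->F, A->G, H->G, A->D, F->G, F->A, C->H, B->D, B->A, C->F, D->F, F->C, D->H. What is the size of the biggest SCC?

7

{A, B, C, D, F, G, H} are all mutually reachable — one SCC of size 7.
{E} is an SCC by itself.
The largest has 7 vertices.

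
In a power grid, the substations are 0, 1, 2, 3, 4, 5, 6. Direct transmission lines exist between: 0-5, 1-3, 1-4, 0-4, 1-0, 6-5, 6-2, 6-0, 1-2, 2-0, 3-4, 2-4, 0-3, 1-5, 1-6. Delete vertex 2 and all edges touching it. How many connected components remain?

With 2 gone, the remaining components are: {0, 1, 3, 4, 5, 6}.
That is 1 component.

1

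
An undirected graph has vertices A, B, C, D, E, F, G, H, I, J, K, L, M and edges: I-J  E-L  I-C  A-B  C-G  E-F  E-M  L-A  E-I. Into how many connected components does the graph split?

4

H is isolated — a component by itself.
D is isolated — a component by itself.
K is isolated — a component by itself.
Starting from A we can reach A, B, C, E, F, G, I, J, L, M. That is one component of size 10.
Total: 4 components.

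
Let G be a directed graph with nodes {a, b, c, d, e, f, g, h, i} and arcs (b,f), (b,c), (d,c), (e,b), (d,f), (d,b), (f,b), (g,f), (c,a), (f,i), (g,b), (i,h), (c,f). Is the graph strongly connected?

No

There is no directed path from d to e, so the graph is not strongly connected.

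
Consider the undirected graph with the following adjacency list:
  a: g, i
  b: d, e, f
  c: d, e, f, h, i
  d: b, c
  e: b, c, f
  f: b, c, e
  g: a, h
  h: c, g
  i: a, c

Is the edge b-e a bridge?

No

After removing b-e, the path b-f-e still connects them, so the edge is not a bridge.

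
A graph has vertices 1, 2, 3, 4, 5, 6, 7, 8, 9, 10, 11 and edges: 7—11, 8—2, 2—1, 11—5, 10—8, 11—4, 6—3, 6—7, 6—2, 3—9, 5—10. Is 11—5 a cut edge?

No

After removing 11—5, the path 11-7-6-2-8-10-5 still connects them, so the edge is not a bridge.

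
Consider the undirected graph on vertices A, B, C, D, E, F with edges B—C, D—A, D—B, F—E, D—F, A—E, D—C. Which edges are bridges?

The edges on the cycle D-B-C-D are not bridges since each lies on that cycle.
Every edge lies on some cycle, so there are no bridges.

none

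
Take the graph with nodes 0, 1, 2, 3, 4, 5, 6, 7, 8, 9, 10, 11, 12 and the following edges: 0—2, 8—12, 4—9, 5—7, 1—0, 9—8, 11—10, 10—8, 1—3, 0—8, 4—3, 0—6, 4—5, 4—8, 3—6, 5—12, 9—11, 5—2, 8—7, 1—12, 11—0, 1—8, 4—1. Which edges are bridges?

none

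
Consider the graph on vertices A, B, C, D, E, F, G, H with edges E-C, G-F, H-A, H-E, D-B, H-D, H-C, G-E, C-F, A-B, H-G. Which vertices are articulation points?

H

Removing H increases the component count from 1 to 2, so H is a cut vertex.
By contrast removing G leaves 1 component; it is not a cut vertex. No other vertex is a cut vertex either.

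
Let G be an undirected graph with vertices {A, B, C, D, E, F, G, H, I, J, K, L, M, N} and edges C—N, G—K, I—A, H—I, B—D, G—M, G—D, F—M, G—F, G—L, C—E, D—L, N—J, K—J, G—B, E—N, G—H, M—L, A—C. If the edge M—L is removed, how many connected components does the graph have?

1

M and L are still connected via M-G-L, so the component count stays at 1.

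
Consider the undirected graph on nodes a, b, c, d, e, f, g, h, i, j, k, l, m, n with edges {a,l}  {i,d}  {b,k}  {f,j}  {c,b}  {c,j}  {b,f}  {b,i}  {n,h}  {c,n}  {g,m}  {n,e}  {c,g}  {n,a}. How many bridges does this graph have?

The edges on the cycle c-b-f-j-c are not bridges since each lies on that cycle.
But removing m - g disconnects m from g; removing n - e disconnects n from e; removing n - h disconnects n from h; removing b - i disconnects b from i — these are bridges.
In total 10 edges are bridges.

10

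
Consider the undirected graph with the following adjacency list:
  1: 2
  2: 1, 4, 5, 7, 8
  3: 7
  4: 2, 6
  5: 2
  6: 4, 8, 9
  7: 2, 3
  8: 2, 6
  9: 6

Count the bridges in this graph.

5

The edges on the cycle 6-4-2-8-6 are not bridges since each lies on that cycle.
But removing 5-2 disconnects 5 from 2; removing 6-9 disconnects 6 from 9; removing 2-1 disconnects 2 from 1; removing 2-7 disconnects 2 from 7 — these are bridges.
In total 5 edges are bridges.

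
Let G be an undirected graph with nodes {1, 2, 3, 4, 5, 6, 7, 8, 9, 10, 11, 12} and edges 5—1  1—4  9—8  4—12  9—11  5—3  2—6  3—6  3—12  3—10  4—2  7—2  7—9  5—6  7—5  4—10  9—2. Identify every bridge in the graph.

The edges on the cycle 5-1-4-12-3-5 are not bridges since each lies on that cycle.
But removing 8—9 disconnects 8 from 9; removing 11—9 disconnects 11 from 9 — these are bridges.

11-9, 8-9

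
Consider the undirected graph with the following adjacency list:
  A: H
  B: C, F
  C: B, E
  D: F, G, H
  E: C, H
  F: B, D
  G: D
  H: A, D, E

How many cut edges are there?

The edges on the cycle C-B-F-D-H-E-C are not bridges since each lies on that cycle.
But removing H-A disconnects H from A; removing D-G disconnects D from G — these are bridges.
That makes 2 bridges.

2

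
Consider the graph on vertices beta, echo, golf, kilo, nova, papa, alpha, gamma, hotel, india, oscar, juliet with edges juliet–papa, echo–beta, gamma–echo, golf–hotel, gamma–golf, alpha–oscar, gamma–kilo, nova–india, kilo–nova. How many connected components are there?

Starting from papa we can reach papa, juliet. That is one component of size 2.
Starting from alpha we can reach alpha, oscar. That is one component of size 2.
Starting from beta we can reach beta, echo, golf, kilo, nova, gamma, hotel, india. That is one component of size 8.
Total: 3 components.

3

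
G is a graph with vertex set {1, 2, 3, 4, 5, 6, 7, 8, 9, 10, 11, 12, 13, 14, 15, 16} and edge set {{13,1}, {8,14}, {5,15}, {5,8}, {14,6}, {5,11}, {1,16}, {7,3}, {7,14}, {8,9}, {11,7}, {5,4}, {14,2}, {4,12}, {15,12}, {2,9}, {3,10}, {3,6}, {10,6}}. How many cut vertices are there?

Removing 1 increases the component count from 2 to 3, so 1 is a cut vertex.
Removing 5 increases the component count from 2 to 3, so 5 is a cut vertex.
By contrast removing 15 leaves 2 components; it is not a cut vertex. No other vertex is a cut vertex either.

2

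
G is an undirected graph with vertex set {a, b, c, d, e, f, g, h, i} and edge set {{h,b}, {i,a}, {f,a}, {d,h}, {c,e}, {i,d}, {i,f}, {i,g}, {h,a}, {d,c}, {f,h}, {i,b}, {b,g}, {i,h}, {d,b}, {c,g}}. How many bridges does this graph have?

The edges on the cycle i-f-h-d-i are not bridges since each lies on that cycle.
But removing c—e disconnects c from e — this is a bridge.

1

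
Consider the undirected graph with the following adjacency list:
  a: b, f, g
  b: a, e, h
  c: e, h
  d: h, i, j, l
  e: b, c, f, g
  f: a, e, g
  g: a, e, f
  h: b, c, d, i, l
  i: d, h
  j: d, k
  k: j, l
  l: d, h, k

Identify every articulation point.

Removing h increases the component count from 1 to 2, so h is a cut vertex.
By contrast removing d leaves 1 component; it is not a cut vertex. No other vertex is a cut vertex either.

h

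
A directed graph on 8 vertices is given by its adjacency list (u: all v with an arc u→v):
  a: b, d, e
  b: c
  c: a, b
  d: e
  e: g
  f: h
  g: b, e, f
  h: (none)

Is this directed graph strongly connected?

There is no directed path from f to a, so the graph is not strongly connected.

No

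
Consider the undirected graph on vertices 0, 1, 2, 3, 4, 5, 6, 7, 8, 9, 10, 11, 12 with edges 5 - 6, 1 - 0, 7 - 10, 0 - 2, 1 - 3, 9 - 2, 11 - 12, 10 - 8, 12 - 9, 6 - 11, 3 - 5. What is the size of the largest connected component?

9

4 is isolated — a component by itself.
Starting from 7 we can reach 7, 8, 10. That is one component of size 3.
Starting from 0 we can reach 0, 1, 2, 3, 5, 6, 9, 11, 12. That is one component of size 9.
The largest has 9 vertices.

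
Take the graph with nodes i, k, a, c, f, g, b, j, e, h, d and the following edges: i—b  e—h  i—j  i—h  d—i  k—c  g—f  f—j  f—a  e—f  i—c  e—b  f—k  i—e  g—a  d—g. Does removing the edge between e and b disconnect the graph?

After removing e—b, the path e-i-b still connects them, so the edge is not a bridge.

No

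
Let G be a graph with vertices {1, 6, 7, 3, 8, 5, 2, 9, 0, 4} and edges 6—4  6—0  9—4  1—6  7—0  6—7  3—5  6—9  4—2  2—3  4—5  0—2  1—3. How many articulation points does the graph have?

Removing 5, for instance, still leaves 2 components. No single vertex removal increases the component count — the graph has no articulation points.

0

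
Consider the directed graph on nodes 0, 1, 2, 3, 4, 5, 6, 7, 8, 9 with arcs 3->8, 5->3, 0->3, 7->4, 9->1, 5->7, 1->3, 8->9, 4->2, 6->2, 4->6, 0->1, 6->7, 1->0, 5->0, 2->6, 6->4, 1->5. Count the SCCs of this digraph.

2

{0, 1, 3, 5, 8, 9} are all mutually reachable — one SCC of size 6.
{2, 4, 6, 7} are all mutually reachable — one SCC of size 4.
That gives 2 strongly connected components.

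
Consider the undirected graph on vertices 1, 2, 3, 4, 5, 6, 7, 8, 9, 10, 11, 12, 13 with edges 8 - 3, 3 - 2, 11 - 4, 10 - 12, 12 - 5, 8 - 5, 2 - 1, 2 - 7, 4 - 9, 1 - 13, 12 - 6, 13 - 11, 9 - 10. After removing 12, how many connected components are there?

With 12 gone, the remaining components are: {6}; {1, 2, 3, 4, 5, 7, 8, 9, 10, 11, 13}.
That is 2 components.

2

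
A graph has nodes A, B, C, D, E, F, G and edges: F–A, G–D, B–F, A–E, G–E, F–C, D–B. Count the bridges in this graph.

The edges on the cycle G-D-B-F-A-E-G are not bridges since each lies on that cycle.
But removing F–C disconnects F from C — this is a bridge.

1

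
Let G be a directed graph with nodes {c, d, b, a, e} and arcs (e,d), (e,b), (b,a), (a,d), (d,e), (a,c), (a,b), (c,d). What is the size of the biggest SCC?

5

{a, b, c, d, e} are all mutually reachable — one SCC of size 5.
The largest has 5 vertices.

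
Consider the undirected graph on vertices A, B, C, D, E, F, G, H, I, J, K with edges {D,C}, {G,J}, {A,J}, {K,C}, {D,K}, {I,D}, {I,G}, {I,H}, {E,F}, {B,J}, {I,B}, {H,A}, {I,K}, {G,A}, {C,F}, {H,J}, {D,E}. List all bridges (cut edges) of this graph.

none

The edges on the cycle D-E-F-C-D are not bridges since each lies on that cycle.
Every edge lies on some cycle, so there are no bridges.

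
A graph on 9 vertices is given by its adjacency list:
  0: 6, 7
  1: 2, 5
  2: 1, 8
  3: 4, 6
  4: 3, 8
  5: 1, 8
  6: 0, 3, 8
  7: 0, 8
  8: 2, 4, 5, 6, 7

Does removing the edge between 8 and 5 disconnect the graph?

No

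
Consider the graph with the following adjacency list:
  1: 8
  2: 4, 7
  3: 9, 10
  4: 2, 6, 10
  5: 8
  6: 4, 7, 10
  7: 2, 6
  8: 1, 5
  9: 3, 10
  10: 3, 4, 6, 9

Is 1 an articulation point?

Deleting 1 leaves 2 components (was 2), so 1 is not a cut vertex.

No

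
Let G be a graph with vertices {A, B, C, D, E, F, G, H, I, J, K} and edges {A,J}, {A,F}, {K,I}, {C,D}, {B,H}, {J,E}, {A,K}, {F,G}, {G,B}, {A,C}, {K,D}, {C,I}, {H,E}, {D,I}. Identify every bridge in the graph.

none

The edges on the cycle C-D-I-C are not bridges since each lies on that cycle.
Every edge lies on some cycle, so there are no bridges.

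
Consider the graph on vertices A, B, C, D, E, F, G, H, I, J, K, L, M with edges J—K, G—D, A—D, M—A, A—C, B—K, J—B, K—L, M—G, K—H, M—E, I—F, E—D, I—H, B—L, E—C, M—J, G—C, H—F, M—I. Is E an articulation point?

No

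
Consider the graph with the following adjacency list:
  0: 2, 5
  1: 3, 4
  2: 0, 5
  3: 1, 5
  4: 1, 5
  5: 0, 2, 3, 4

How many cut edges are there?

0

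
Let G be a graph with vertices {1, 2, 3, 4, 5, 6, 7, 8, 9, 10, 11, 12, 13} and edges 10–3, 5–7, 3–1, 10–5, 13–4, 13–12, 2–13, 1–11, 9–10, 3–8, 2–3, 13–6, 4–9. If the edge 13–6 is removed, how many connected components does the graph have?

2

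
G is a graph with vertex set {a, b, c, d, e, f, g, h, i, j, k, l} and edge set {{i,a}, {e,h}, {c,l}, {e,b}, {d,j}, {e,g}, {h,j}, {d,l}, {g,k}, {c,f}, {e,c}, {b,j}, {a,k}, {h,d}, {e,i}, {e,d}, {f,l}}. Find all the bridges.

none

The edges on the cycle c-f-l-c are not bridges since each lies on that cycle.
Every edge lies on some cycle, so there are no bridges.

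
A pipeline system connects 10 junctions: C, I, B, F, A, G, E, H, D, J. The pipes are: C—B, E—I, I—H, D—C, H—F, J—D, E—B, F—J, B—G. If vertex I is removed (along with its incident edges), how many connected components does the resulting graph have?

2

With I gone, the remaining components are: {A}; {B, C, D, E, F, G, H, J}.
That is 2 components.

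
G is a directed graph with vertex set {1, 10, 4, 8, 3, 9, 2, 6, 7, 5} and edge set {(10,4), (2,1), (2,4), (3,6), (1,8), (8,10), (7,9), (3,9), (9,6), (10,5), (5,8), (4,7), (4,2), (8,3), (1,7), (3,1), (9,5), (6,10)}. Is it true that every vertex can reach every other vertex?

From 7 we can reach every vertex (1, 2, 3, 4, 5, 6, 7, 8, 9, 10), and every vertex can reach 7 (1, 2, 3, 4, 5, 6, 7, 8, 9, 10). So the whole graph is one strongly connected component.

Yes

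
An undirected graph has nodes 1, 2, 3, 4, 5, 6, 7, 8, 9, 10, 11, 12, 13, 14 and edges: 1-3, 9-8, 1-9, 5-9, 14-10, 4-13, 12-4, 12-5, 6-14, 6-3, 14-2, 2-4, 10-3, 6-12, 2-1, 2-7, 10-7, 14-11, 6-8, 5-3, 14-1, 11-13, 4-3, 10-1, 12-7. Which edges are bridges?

The edges on the cycle 6-12-5-9-8-6 are not bridges since each lies on that cycle.
Every edge lies on some cycle, so there are no bridges.

none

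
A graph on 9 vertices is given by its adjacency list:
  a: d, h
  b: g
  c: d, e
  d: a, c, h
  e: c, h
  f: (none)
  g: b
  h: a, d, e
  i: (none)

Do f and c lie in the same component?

No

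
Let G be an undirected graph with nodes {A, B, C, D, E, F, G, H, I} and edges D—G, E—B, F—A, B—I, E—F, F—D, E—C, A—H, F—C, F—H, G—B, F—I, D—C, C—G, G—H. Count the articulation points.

Removing F, for instance, still leaves 1 component. No single vertex removal increases the component count — the graph has no articulation points.

0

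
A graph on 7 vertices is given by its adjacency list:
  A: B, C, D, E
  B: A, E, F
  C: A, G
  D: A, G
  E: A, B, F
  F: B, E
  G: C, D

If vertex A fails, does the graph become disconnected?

Deleting A raises the number of components from 1 to 2, so A is a cut vertex.

Yes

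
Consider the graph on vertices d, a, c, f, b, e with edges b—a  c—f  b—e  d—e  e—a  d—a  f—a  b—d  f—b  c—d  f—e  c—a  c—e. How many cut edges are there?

The edges on the cycle c-f-b-d-c are not bridges since each lies on that cycle.
Every edge lies on some cycle, so there are no bridges.

0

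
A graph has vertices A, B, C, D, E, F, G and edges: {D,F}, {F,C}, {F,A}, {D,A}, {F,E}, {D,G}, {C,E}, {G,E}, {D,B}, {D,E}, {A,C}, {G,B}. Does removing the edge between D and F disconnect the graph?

After removing D—F, the path D-A-F still connects them, so the edge is not a bridge.

No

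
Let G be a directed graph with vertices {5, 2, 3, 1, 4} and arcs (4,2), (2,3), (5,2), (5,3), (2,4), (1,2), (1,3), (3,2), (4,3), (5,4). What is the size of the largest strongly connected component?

3

{2, 3, 4} are all mutually reachable — one SCC of size 3.
{1} is an SCC by itself.
{5} is an SCC by itself.
The largest has 3 vertices.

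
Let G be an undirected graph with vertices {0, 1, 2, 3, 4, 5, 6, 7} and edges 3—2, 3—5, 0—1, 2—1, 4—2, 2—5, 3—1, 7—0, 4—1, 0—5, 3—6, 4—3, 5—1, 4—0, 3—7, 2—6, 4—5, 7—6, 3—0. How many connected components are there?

Starting from 0 we can reach 0, 1, 2, 3, 4, 5, 6, 7. That is one component of size 8.
Total: 1 component.

1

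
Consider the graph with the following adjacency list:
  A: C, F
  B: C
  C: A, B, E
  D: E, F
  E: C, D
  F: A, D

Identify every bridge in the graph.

B-C

The edges on the cycle F-D-E-C-A-F are not bridges since each lies on that cycle.
But removing C-B disconnects C from B — this is a bridge.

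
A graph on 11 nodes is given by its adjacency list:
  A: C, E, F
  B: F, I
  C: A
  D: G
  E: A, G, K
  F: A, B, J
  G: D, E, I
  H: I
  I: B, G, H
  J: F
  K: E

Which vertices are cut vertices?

Removing A increases the component count from 1 to 2, so A is a cut vertex.
Removing E increases the component count from 1 to 2, so E is a cut vertex.
Removing F increases the component count from 1 to 2, so F is a cut vertex.
Likewise G, I are cut vertices.
By contrast removing C leaves 1 component; it is not a cut vertex. No other vertex is a cut vertex either.

A, E, F, G, I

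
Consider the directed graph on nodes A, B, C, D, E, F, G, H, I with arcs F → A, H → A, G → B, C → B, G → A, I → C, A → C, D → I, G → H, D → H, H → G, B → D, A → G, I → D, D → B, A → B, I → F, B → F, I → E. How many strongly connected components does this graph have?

{A, B, C, D, F, G, H, I} are all mutually reachable — one SCC of size 8.
{E} is an SCC by itself.
That gives 2 strongly connected components.

2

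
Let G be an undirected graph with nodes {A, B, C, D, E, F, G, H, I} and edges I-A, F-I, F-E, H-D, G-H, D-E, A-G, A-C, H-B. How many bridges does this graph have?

2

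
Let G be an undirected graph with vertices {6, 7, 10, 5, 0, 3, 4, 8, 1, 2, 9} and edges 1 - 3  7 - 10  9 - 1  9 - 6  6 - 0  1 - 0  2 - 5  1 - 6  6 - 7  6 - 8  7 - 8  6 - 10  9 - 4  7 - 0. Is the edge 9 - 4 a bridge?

Removing 9 - 4 leaves no path between 9 and 4: the component count goes from 2 to 3. So it is a bridge.

Yes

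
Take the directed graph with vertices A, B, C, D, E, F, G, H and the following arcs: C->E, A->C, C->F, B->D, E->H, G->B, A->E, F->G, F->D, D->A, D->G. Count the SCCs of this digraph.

{A, B, C, D, F, G} are all mutually reachable — one SCC of size 6.
{E} is an SCC by itself.
{H} is an SCC by itself.
That gives 3 strongly connected components.

3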